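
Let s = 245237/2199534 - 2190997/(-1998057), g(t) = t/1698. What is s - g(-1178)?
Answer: 262815521886075/138191865382106 ≈ 1.9018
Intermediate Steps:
g(t) = t/1698 (g(t) = t*(1/1698) = t/1698)
s = 1769723299969/1464931435146 (s = 245237*(1/2199534) - 2190997*(-1/1998057) = 245237/2199534 + 2190997/1998057 = 1769723299969/1464931435146 ≈ 1.2081)
s - g(-1178) = 1769723299969/1464931435146 - (-1178)/1698 = 1769723299969/1464931435146 - 1*(-589/849) = 1769723299969/1464931435146 + 589/849 = 262815521886075/138191865382106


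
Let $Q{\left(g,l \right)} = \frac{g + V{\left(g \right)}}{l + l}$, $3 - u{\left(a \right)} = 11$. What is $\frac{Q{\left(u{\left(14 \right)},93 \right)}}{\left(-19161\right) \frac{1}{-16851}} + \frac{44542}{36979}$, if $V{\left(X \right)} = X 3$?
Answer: $\frac{23134170434}{21965193189} \approx 1.0532$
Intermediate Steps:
$V{\left(X \right)} = 3 X$
$u{\left(a \right)} = -8$ ($u{\left(a \right)} = 3 - 11 = -8$)
$Q{\left(g,l \right)} = \frac{2 g}{l}$ ($Q{\left(g,l \right)} = \frac{g + 3 g}{l + l} = \frac{4 g}{2 l} = 4 g \frac{1}{2 l} = \frac{2 g}{l}$)
$\frac{Q{\left(u{\left(14 \right)},93 \right)}}{\left(-19161\right) \frac{1}{-16851}} + \frac{44542}{36979} = \frac{2 \left(-8\right) \frac{1}{93}}{\left(-19161\right) \frac{1}{-16851}} + \frac{44542}{36979} = \frac{2 \left(-8\right) \frac{1}{93}}{\left(-19161\right) \left(- \frac{1}{16851}\right)} + 44542 \cdot \frac{1}{36979} = - \frac{16}{93 \cdot \frac{6387}{5617}} + \frac{44542}{36979} = \left(- \frac{16}{93}\right) \frac{5617}{6387} + \frac{44542}{36979} = - \frac{89872}{593991} + \frac{44542}{36979} = \frac{23134170434}{21965193189}$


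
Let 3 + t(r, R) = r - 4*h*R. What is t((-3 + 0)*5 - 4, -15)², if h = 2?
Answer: 9604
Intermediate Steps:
t(r, R) = -3 + r - 8*R (t(r, R) = -3 + (r - 8*R) = -3 + r - 8*R)
t((-3 + 0)*5 - 4, -15)² = (-3 + ((-3 + 0)*5 - 4) - 8*(-15))² = (-3 + (-3*5 - 4) + 120)² = (-3 + (-15 - 4) + 120)² = (-3 - 19 + 120)² = 98² = 9604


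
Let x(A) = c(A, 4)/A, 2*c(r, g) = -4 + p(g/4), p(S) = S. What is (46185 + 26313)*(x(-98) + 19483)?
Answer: 138423005079/98 ≈ 1.4125e+9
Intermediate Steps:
c(r, g) = -2 + g/8 (c(r, g) = (-4 + g/4)/2 = -2 + g/8)
x(A) = -3/(2*A) (x(A) = (-2 + (1/8)*4)/A = (-2 + 1/2)/A = -3/(2*A))
(46185 + 26313)*(x(-98) + 19483) = (46185 + 26313)*(-3/2/(-98) + 19483) = 72498*(-3/2*(-1/98) + 19483) = 72498*(3/196 + 19483) = 72498*(3818671/196) = 138423005079/98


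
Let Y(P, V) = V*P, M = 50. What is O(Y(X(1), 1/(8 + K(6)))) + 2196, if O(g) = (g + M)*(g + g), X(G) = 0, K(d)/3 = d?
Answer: 2196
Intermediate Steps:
K(d) = 3*d
Y(P, V) = P*V
O(g) = 2*g*(50 + g) (O(g) = (g + 50)*(g + g) = (50 + g)*(2*g) = 2*g*(50 + g))
O(Y(X(1), 1/(8 + K(6)))) + 2196 = 2*(0/(8 + 3*6))*(50 + 0/(8 + 3*6)) + 2196 = 2*(0/(8 + 18))*(50 + 0/(8 + 18)) + 2196 = 2*(0/26)*(50 + 0/26) + 2196 = 2*(0*(1/26))*(50 + 0*(1/26)) + 2196 = 2*0*(50 + 0) + 2196 = 2*0*50 + 2196 = 0 + 2196 = 2196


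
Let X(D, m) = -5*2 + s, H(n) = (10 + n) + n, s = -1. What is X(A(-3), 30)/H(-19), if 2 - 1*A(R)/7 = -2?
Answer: 11/28 ≈ 0.39286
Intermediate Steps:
A(R) = 28 (A(R) = 14 - 7*(-2) = 14 + 14 = 28)
H(n) = 10 + 2*n
X(D, m) = -11 (X(D, m) = -5*2 - 1 = -10 - 1 = -11)
X(A(-3), 30)/H(-19) = -11/(10 + 2*(-19)) = -11/(10 - 38) = -11/(-28) = -11*(-1/28) = 11/28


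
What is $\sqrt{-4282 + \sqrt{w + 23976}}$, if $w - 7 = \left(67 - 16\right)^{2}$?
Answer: $\sqrt{-4282 + 2 \sqrt{6646}} \approx 64.179 i$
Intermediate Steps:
$w = 2608$ ($w = 7 + \left(67 - 16\right)^{2} = 7 + 51^{2} = 7 + 2601 = 2608$)
$\sqrt{-4282 + \sqrt{w + 23976}} = \sqrt{-4282 + \sqrt{2608 + 23976}} = \sqrt{-4282 + \sqrt{26584}} = \sqrt{-4282 + 2 \sqrt{6646}}$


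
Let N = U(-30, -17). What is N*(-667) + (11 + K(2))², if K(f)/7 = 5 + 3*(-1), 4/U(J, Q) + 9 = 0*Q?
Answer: 8293/9 ≈ 921.44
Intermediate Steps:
U(J, Q) = -4/9 (U(J, Q) = 4/(-9 + 0*Q) = 4/(-9 + 0) = 4/(-9) = 4*(-⅑) = -4/9)
N = -4/9 ≈ -0.44444
K(f) = 14 (K(f) = 7*(5 + 3*(-1)) = 7*(5 - 3) = 7*2 = 14)
N*(-667) + (11 + K(2))² = -4/9*(-667) + (11 + 14)² = 2668/9 + 25² = 2668/9 + 625 = 8293/9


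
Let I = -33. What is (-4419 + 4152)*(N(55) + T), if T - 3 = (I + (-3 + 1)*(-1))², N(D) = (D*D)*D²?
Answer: -2443474263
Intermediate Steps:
N(D) = D⁴ (N(D) = D²*D² = D⁴)
T = 964 (T = 3 + (-33 + (-3 + 1)*(-1))² = 3 + (-33 - 2*(-1))² = 3 + (-33 + 2)² = 3 + (-31)² = 3 + 961 = 964)
(-4419 + 4152)*(N(55) + T) = (-4419 + 4152)*(55⁴ + 964) = -267*(9150625 + 964) = -267*9151589 = -2443474263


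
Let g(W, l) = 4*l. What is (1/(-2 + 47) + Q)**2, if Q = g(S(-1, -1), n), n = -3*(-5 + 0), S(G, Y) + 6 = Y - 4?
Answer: 7295401/2025 ≈ 3602.7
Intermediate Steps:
S(G, Y) = -10 + Y (S(G, Y) = -6 + (Y - 4) = -6 + (-4 + Y) = -10 + Y)
n = 15 (n = -3*(-5) = 15)
Q = 60 (Q = 4*15 = 60)
(1/(-2 + 47) + Q)**2 = (1/(-2 + 47) + 60)**2 = (1/45 + 60)**2 = (2701/45)**2 = 7295401/2025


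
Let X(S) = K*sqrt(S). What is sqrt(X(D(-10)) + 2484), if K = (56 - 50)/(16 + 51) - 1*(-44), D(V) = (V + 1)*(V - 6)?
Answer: 2*sqrt(3381423)/67 ≈ 54.891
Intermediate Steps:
D(V) = (1 + V)*(-6 + V)
K = 2954/67 (K = 6/67 + 44 = 2954/67 ≈ 44.090)
X(S) = 2954*sqrt(S)/67
sqrt(X(D(-10)) + 2484) = sqrt(2954*sqrt(-6 + (-10)**2 - 5*(-10))/67 + 2484) = sqrt(2954*sqrt(-6 + 100 + 50)/67 + 2484) = sqrt(2954*sqrt(144)/67 + 2484) = sqrt((2954/67)*12 + 2484) = sqrt(35448/67 + 2484) = sqrt(201876/67) = 2*sqrt(3381423)/67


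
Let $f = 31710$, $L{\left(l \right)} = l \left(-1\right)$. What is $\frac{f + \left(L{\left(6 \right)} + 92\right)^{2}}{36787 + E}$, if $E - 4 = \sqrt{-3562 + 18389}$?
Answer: $\frac{719374423}{676781427} - \frac{19553 \sqrt{14827}}{676781427} \approx 1.0594$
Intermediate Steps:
$L{\left(l \right)} = - l$
$E = 4 + \sqrt{14827}$ ($E = 4 + \sqrt{-3562 + 18389} = 4 + \sqrt{14827} \approx 125.77$)
$\frac{f + \left(L{\left(6 \right)} + 92\right)^{2}}{36787 + E} = \frac{31710 + \left(\left(-1\right) 6 + 92\right)^{2}}{36787 + \left(4 + \sqrt{14827}\right)} = \frac{31710 + \left(-6 + 92\right)^{2}}{36791 + \sqrt{14827}} = \frac{31710 + 86^{2}}{36791 + \sqrt{14827}} = \frac{31710 + 7396}{36791 + \sqrt{14827}} = \frac{39106}{36791 + \sqrt{14827}}$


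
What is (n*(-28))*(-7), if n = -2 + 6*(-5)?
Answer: -6272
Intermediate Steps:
n = -32 (n = -2 - 30 = -32)
(n*(-28))*(-7) = -32*(-28)*(-7) = 896*(-7) = -6272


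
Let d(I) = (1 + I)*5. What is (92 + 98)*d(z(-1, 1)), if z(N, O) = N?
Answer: 0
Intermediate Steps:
d(I) = 5 + 5*I
(92 + 98)*d(z(-1, 1)) = (92 + 98)*(5 + 5*(-1)) = 190*(5 - 5) = 190*0 = 0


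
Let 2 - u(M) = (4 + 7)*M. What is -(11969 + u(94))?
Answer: -10937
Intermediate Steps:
u(M) = 2 - 11*M (u(M) = 2 - (4 + 7)*M = 2 - 11*M)
-(11969 + u(94)) = -(11969 + (2 - 11*94)) = -(11969 + (2 - 1034)) = -(11969 - 1032) = -1*10937 = -10937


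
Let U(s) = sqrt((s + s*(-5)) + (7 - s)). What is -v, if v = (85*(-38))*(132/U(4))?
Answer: -426360*I*sqrt(13)/13 ≈ -1.1825e+5*I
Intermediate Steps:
U(s) = sqrt(7 - 5*s) (U(s) = sqrt((s - 5*s) + (7 - s)) = sqrt(-4*s + (7 - s)) = sqrt(7 - 5*s))
v = 426360*I*sqrt(13)/13 (v = (85*(-38))*(132/(sqrt(7 - 5*4))) = -426360/(sqrt(7 - 20)) = -426360/(sqrt(-13)) = -426360/(I*sqrt(13)) = -426360*(-I*sqrt(13)/13) = -(-426360)*I*sqrt(13)/13 = 426360*I*sqrt(13)/13 ≈ 1.1825e+5*I)
-v = -426360*I*sqrt(13)/13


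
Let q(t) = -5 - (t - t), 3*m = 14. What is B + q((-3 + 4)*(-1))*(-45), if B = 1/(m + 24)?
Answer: 19353/86 ≈ 225.03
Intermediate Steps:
m = 14/3 (m = (⅓)*14 = 14/3 ≈ 4.6667)
B = 3/86 (B = 1/(14/3 + 24) = 1/(86/3) = 3/86 ≈ 0.034884)
q(t) = -5 (q(t) = -5 - 1*0 = -5 + 0 = -5)
B + q((-3 + 4)*(-1))*(-45) = 3/86 - 5*(-45) = 3/86 + 225 = 19353/86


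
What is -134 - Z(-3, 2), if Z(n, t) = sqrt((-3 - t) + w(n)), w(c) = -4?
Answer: -134 - 3*I ≈ -134.0 - 3.0*I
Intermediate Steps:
Z(n, t) = sqrt(-7 - t) (Z(n, t) = sqrt((-3 - t) - 4) = sqrt(-7 - t))
-134 - Z(-3, 2) = -134 - sqrt(-7 - 1*2) = -134 - sqrt(-7 - 2) = -134 - sqrt(-9) = -134 - 3*I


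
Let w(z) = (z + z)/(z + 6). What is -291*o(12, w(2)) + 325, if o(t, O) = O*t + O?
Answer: -3133/2 ≈ -1566.5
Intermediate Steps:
w(z) = 2*z/(6 + z) (w(z) = (2*z)/(6 + z) = 2*z/(6 + z))
o(t, O) = O + O*t
-291*o(12, w(2)) + 325 = -291*2*2/(6 + 2)*(1 + 12) + 325 = -291*2*2/8*13 + 325 = -291*2*2*(⅛)*13 + 325 = -291*13/2 + 325 = -3783/2 + 325 = -3133/2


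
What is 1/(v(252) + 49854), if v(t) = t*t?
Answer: 1/113358 ≈ 8.8216e-6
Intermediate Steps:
v(t) = t**2
1/(v(252) + 49854) = 1/(252**2 + 49854) = 1/(63504 + 49854) = 1/113358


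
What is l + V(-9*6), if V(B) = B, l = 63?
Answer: 9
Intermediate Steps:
l + V(-9*6) = 63 - 9*6 = 63 - 54 = 9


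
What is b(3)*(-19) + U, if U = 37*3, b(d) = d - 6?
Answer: 168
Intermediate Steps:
b(d) = -6 + d
U = 111
b(3)*(-19) + U = (-6 + 3)*(-19) + 111 = -3*(-19) + 111 = 57 + 111 = 168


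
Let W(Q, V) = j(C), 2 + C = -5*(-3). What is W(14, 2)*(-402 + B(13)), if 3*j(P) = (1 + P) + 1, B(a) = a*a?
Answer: -1165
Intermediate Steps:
B(a) = a²
C = 13 (C = -2 - 5*(-3) = -2 + 15 = 13)
j(P) = ⅔ + P/3 (j(P) = ((1 + P) + 1)/3 = (2 + P)/3 = ⅔ + P/3)
W(Q, V) = 5 (W(Q, V) = ⅔ + (⅓)*13 = ⅔ + 13/3 = 5)
W(14, 2)*(-402 + B(13)) = 5*(-402 + 13²) = 5*(-402 + 169) = 5*(-233) = -1165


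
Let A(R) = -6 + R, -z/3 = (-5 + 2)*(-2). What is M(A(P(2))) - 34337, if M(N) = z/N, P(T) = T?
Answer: -68665/2 ≈ -34333.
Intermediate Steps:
z = -18 (z = -3*(-5 + 2)*(-2) = -(-9)*(-2) = -3*6 = -18)
M(N) = -18/N
M(A(P(2))) - 34337 = -18/(-6 + 2) - 34337 = -18/(-4) - 34337 = -18*(-¼) - 34337 = 9/2 - 34337 = -68665/2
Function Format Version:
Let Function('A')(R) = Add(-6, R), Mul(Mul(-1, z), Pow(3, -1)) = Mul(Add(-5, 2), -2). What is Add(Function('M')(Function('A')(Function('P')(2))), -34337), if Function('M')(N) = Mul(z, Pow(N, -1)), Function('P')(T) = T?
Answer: Rational(-68665, 2) ≈ -34333.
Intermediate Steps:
z = -18 (z = Mul(-3, Mul(Add(-5, 2), -2)) = Mul(-3, Mul(-3, -2)) = Mul(-3, 6) = -18)
Function('M')(N) = Mul(-18, Pow(N, -1))
Add(Function('M')(Function('A')(Function('P')(2))), -34337) = Add(Mul(-18, Pow(Add(-6, 2), -1)), -34337) = Add(Mul(-18, Pow(-4, -1)), -34337) = Add(Mul(-18, Rational(-1, 4)), -34337) = Add(Rational(9, 2), -34337) = Rational(-68665, 2)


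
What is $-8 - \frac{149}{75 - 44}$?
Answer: $- \frac{397}{31} \approx -12.806$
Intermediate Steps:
$-8 - \frac{149}{75 - 44} = -8 - \frac{149}{31} = - \frac{397}{31}$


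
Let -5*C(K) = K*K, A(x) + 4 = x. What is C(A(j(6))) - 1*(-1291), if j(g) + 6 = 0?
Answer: 1271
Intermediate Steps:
j(g) = -6 (j(g) = -6 + 0 = -6)
A(x) = -4 + x
C(K) = -K²/5 (C(K) = -K*K/5 = -K²/5)
C(A(j(6))) - 1*(-1291) = -(-4 - 6)²/5 - 1*(-1291) = -⅕*(-10)² + 1291 = -⅕*100 + 1291 = -20 + 1291 = 1271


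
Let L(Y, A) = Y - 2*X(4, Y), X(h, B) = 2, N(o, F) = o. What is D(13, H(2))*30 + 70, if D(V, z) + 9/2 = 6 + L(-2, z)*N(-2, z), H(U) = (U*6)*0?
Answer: 475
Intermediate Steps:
H(U) = 0 (H(U) = (6*U)*0 = 0)
L(Y, A) = -4 + Y (L(Y, A) = Y - 2*2 = Y - 4 = -4 + Y)
D(V, z) = 27/2 (D(V, z) = -9/2 + (6 + (-4 - 2)*(-2)) = -9/2 + (6 - 6*(-2)) = -9/2 + (6 + 12) = -9/2 + 18 = 27/2)
D(13, H(2))*30 + 70 = (27/2)*30 + 70 = 405 + 70 = 475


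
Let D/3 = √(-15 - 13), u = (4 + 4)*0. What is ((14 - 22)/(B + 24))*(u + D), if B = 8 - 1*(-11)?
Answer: -48*I*√7/43 ≈ -2.9534*I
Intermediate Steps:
u = 0 (u = 8*0 = 0)
B = 19 (B = 8 + 11 = 19)
D = 6*I*√7 (D = 3*√(-15 - 13) = 3*√(-28) = 3*(2*I*√7) = 6*I*√7 ≈ 15.875*I)
((14 - 22)/(B + 24))*(u + D) = ((14 - 22)/(19 + 24))*(0 + 6*I*√7) = (-8/43)*(6*I*√7) = (-8*1/43)*(6*I*√7) = -48*I*√7/43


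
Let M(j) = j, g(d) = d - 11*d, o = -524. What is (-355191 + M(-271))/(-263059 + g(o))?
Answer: 355462/257819 ≈ 1.3787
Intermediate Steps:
g(d) = -10*d
(-355191 + M(-271))/(-263059 + g(o)) = (-355191 - 271)/(-263059 - 10*(-524)) = -355462/(-263059 + 5240) = -355462/(-257819) = -355462*(-1/257819) = 355462/257819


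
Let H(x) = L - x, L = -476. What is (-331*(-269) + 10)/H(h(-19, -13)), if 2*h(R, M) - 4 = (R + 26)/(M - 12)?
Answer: -4452450/23893 ≈ -186.35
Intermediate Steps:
h(R, M) = 2 + (26 + R)/(2*(-12 + M)) (h(R, M) = 2 + ((R + 26)/(M - 12))/2 = 2 + ((26 + R)/(-12 + M))/2 = 2 + (26 + R)/(2*(-12 + M)))
H(x) = -476 - x
(-331*(-269) + 10)/H(h(-19, -13)) = (-331*(-269) + 10)/(-476 - (-22 - 19 + 4*(-13))/(2*(-12 - 13))) = (89039 + 10)/(-476 - (-22 - 19 - 52)/(2*(-25))) = 89049/(-476 - (-1)*(-93)/(2*25)) = 89049/(-476 - 1*93/50) = 89049/(-476 - 93/50) = 89049/(-23893/50) = 89049*(-50/23893) = -4452450/23893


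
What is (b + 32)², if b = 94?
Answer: 15876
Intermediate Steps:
(b + 32)² = (94 + 32)² = 126² = 15876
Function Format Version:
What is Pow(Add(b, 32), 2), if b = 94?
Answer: 15876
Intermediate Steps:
Pow(Add(b, 32), 2) = Pow(Add(94, 32), 2) = Pow(126, 2) = 15876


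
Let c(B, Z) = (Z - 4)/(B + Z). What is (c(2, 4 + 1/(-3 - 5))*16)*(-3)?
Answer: 48/47 ≈ 1.0213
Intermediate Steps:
c(B, Z) = (-4 + Z)/(B + Z)
(c(2, 4 + 1/(-3 - 5))*16)*(-3) = (((-4 + (4 + 1/(-3 - 5)))/(2 + (4 + 1/(-3 - 5))))*16)*(-3) = (((-4 + (4 + 1/(-8)))/(2 + (4 + 1/(-8))))*16)*(-3) = (((-4 + (4 - ⅛))/(2 + (4 - ⅛)))*16)*(-3) = (((-4 + 31/8)/(2 + 31/8))*16)*(-3) = ((-⅛/(47/8))*16)*(-3) = (((8/47)*(-⅛))*16)*(-3) = -1/47*16*(-3) = -16/47*(-3) = 48/47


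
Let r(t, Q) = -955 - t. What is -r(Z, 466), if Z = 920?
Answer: 1875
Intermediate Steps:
-r(Z, 466) = -(-955 - 1*920) = -(-955 - 920) = -1*(-1875) = 1875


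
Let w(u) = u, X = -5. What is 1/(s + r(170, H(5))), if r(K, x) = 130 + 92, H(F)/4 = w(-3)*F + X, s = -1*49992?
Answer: -1/49770 ≈ -2.0092e-5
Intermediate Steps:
s = -49992
H(F) = -20 - 12*F (H(F) = 4*(-3*F - 5) = 4*(-5 - 3*F) = -20 - 12*F)
r(K, x) = 222
1/(s + r(170, H(5))) = 1/(-49992 + 222) = 1/(-49770) = -1/49770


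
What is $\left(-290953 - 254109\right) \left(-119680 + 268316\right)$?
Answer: $-81015835432$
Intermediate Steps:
$\left(-290953 - 254109\right) \left(-119680 + 268316\right) = \left(-545062\right) 148636 = -81015835432$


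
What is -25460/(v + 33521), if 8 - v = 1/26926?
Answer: -36080840/47515887 ≈ -0.75934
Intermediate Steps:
v = 215407/26926 (v = 8 - 1/26926 = 215407/26926 ≈ 8.0000)
-25460/(v + 33521) = -25460/(215407/26926 + 33521) = -25460/902801853/26926 = -25460*26926/902801853 = -36080840/47515887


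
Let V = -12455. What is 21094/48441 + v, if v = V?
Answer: -603311561/48441 ≈ -12455.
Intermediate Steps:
v = -12455
21094/48441 + v = 21094/48441 - 12455 = -603311561/48441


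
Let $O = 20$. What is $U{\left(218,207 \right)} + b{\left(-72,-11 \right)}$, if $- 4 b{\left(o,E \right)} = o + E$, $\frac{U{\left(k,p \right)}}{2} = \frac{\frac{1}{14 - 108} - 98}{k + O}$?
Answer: $\frac{445793}{22372} \approx 19.926$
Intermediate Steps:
$U{\left(k,p \right)} = - \frac{9213}{47 \left(20 + k\right)}$ ($U{\left(k,p \right)} = 2 \frac{\frac{1}{14 - 108} - 98}{k + 20} = 2 \frac{\frac{1}{-94} - 98}{20 + k} = 2 \frac{- \frac{1}{94} - 98}{20 + k} = 2 \left(- \frac{9213}{94 \left(20 + k\right)}\right) = - \frac{9213}{47 \left(20 + k\right)}$)
$b{\left(o,E \right)} = - \frac{E}{4} - \frac{o}{4}$ ($b{\left(o,E \right)} = - \frac{o + E}{4} = - \frac{E + o}{4} = - \frac{E}{4} - \frac{o}{4}$)
$U{\left(218,207 \right)} + b{\left(-72,-11 \right)} = - \frac{9213}{940 + 47 \cdot 218} - - \frac{83}{4} = - \frac{9213}{940 + 10246} + \left(\frac{11}{4} + 18\right) = - \frac{9213}{11186} + \frac{83}{4} = \frac{445793}{22372}$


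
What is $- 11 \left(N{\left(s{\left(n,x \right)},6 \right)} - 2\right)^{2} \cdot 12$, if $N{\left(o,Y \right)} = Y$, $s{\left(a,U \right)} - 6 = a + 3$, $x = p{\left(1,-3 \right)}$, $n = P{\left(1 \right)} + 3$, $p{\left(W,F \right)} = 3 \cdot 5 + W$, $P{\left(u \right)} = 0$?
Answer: $-2112$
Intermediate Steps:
$p{\left(W,F \right)} = 15 + W$
$n = 3$ ($n = 0 + 3 = 3$)
$x = 16$ ($x = 15 + 1 = 16$)
$s{\left(a,U \right)} = 9 + a$ ($s{\left(a,U \right)} = 6 + \left(a + 3\right) = 6 + \left(3 + a\right) = 9 + a$)
$- 11 \left(N{\left(s{\left(n,x \right)},6 \right)} - 2\right)^{2} \cdot 12 = - 11 \left(6 - 2\right)^{2} \cdot 12 = - 11 \cdot 4^{2} \cdot 12 = \left(-11\right) 16 \cdot 12 = \left(-176\right) 12 = -2112$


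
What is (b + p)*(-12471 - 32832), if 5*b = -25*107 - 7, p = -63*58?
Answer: 949188456/5 ≈ 1.8984e+8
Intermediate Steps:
p = -3654
b = -2682/5 (b = (-25*107 - 7)/5 = (-2675 - 7)/5 = (1/5)*(-2682) = -2682/5 ≈ -536.40)
(b + p)*(-12471 - 32832) = (-2682/5 - 3654)*(-12471 - 32832) = -20952/5*(-45303) = 949188456/5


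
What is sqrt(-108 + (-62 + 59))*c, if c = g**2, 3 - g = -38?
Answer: 1681*I*sqrt(111) ≈ 17710.0*I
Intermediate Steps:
g = 41 (g = 3 - 1*(-38) = 3 + 38 = 41)
c = 1681 (c = 41**2 = 1681)
sqrt(-108 + (-62 + 59))*c = sqrt(-108 + (-62 + 59))*1681 = sqrt(-108 - 3)*1681 = sqrt(-111)*1681 = (I*sqrt(111))*1681 = 1681*I*sqrt(111)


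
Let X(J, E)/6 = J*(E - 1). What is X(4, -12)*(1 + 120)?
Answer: -37752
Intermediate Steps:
X(J, E) = 6*J*(-1 + E) (X(J, E) = 6*(J*(E - 1)) = 6*(J*(-1 + E)) = 6*J*(-1 + E))
X(4, -12)*(1 + 120) = (6*4*(-1 - 12))*(1 + 120) = (6*4*(-13))*121 = -312*121 = -37752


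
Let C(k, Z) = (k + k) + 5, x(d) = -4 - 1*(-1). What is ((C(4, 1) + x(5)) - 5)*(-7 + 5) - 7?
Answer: -17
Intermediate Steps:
x(d) = -3 (x(d) = -4 + 1 = -3)
C(k, Z) = 5 + 2*k (C(k, Z) = 2*k + 5 = 5 + 2*k)
((C(4, 1) + x(5)) - 5)*(-7 + 5) - 7 = (((5 + 2*4) - 3) - 5)*(-7 + 5) - 7 = (((5 + 8) - 3) - 5)*(-2) - 7 = ((13 - 3) - 5)*(-2) - 7 = (10 - 5)*(-2) - 7 = 5*(-2) - 7 = -10 - 7 = -17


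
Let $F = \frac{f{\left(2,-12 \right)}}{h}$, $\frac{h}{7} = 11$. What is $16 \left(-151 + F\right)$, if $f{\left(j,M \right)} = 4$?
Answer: $- \frac{185968}{77} \approx -2415.2$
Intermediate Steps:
$h = 77$ ($h = 7 \cdot 11 = 77$)
$F = \frac{4}{77} \approx 0.051948$
$16 \left(-151 + F\right) = 16 \left(-151 + \frac{4}{77}\right) = 16 \left(- \frac{11623}{77}\right) = - \frac{185968}{77}$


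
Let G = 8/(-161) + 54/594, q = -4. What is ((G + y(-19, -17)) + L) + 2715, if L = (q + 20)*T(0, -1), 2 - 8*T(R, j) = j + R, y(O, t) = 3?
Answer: 4824277/1771 ≈ 2724.0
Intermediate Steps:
T(R, j) = ¼ - R/8 - j/8 (T(R, j) = ¼ - (j + R)/8 = ¼ - (R + j)/8 = ¼ + (-R/8 - j/8) = ¼ - R/8 - j/8)
L = 6 (L = (-4 + 20)*(¼ - ⅛*0 - ⅛*(-1)) = 16*(¼ + 0 + ⅛) = 16*(3/8) = 6)
G = 73/1771 (G = 8*(-1/161) + 54*(1/594) = -8/161 + 1/11 = 73/1771 ≈ 0.041220)
((G + y(-19, -17)) + L) + 2715 = ((73/1771 + 3) + 6) + 2715 = (5386/1771 + 6) + 2715 = 16012/1771 + 2715 = 4824277/1771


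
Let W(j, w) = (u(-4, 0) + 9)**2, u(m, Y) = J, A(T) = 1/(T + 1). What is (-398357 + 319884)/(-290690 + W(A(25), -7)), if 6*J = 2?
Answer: 706257/2615426 ≈ 0.27004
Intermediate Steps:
J = 1/3 (J = (1/6)*2 = 1/3 ≈ 0.33333)
A(T) = 1/(1 + T)
u(m, Y) = 1/3
W(j, w) = 784/9 (W(j, w) = (1/3 + 9)**2 = (28/3)**2 = 784/9)
(-398357 + 319884)/(-290690 + W(A(25), -7)) = (-398357 + 319884)/(-290690 + 784/9) = -78473/(-2615426/9) = -78473*(-9/2615426) = 706257/2615426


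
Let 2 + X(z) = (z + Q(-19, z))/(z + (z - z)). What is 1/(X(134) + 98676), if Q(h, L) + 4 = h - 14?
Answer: 134/13222413 ≈ 1.0134e-5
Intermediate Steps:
Q(h, L) = -18 + h (Q(h, L) = -4 + (h - 14) = -4 + (-14 + h) = -18 + h)
X(z) = -2 + (-37 + z)/z (X(z) = -2 + (z + (-18 - 19))/(z + (z - z)) = -2 + (z - 37)/(z + 0) = -2 + (-37 + z)/z)
1/(X(134) + 98676) = 1/((-37 - 1*134)/134 + 98676) = 1/((-37 - 134)/134 + 98676) = 1/((1/134)*(-171) + 98676) = 1/(-171/134 + 98676) = 1/(13222413/134) = 134/13222413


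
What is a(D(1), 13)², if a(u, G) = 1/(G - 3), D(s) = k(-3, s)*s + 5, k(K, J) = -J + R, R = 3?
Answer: 1/100 ≈ 0.010000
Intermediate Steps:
k(K, J) = 3 - J (k(K, J) = -J + 3 = 3 - J)
D(s) = 5 + s*(3 - s) (D(s) = (3 - s)*s + 5 = s*(3 - s) + 5 = 5 + s*(3 - s))
a(u, G) = 1/(-3 + G)
a(D(1), 13)² = (1/(-3 + 13))² = (1/10)² = (⅒)² = 1/100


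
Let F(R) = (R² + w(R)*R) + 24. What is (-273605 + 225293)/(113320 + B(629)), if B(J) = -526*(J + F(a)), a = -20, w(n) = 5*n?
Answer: 24156/746279 ≈ 0.032369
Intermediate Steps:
F(R) = 24 + 6*R² (F(R) = (R² + (5*R)*R) + 24 = (R² + 5*R²) + 24 = 6*R² + 24 = 24 + 6*R²)
B(J) = -1275024 - 526*J (B(J) = -526*(J + (24 + 6*(-20)²)) = -526*(J + (24 + 6*400)) = -526*(J + (24 + 2400)) = -526*(J + 2424) = -526*(2424 + J) = -1275024 - 526*J)
(-273605 + 225293)/(113320 + B(629)) = (-273605 + 225293)/(113320 + (-1275024 - 526*629)) = -48312/(113320 + (-1275024 - 330854)) = -48312/(113320 - 1605878) = -48312/(-1492558) = -48312*(-1/1492558) = 24156/746279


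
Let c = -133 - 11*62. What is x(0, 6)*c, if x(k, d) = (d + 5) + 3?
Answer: -11410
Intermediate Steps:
c = -815 (c = -133 - 682 = -815)
x(k, d) = 8 + d (x(k, d) = (5 + d) + 3 = 8 + d)
x(0, 6)*c = (8 + 6)*(-815) = 14*(-815) = -11410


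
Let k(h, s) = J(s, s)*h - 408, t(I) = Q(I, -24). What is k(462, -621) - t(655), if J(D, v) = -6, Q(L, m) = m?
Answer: -3156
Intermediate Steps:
t(I) = -24
k(h, s) = -408 - 6*h (k(h, s) = -6*h - 408 = -408 - 6*h)
k(462, -621) - t(655) = (-408 - 6*462) - 1*(-24) = (-408 - 2772) + 24 = -3180 + 24 = -3156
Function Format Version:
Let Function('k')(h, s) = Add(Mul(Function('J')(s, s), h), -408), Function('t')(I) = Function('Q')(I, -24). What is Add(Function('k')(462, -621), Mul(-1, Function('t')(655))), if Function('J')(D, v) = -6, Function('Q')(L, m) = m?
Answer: -3156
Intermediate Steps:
Function('t')(I) = -24
Function('k')(h, s) = Add(-408, Mul(-6, h)) (Function('k')(h, s) = Add(Mul(-6, h), -408) = Add(-408, Mul(-6, h)))
Add(Function('k')(462, -621), Mul(-1, Function('t')(655))) = Add(Add(-408, Mul(-6, 462)), Mul(-1, -24)) = Add(Add(-408, -2772), 24) = Add(-3180, 24) = -3156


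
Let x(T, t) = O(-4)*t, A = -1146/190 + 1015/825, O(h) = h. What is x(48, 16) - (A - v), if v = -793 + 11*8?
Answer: -2395763/3135 ≈ -764.20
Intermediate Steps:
A = -15052/3135 (A = -1146*1/190 + 1015*(1/825) = -573/95 + 203/165 = -15052/3135 ≈ -4.8013)
v = -705 (v = -793 + 88 = -705)
x(T, t) = -4*t
x(48, 16) - (A - v) = -4*16 - (-15052/3135 - 1*(-705)) = -64 - (-15052/3135 + 705) = -64 - 1*2195123/3135 = -64 - 2195123/3135 = -2395763/3135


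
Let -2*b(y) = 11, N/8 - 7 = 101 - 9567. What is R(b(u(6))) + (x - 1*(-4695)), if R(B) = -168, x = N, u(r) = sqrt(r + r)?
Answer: -71145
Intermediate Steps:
u(r) = sqrt(2)*sqrt(r) (u(r) = sqrt(2*r) = sqrt(2)*sqrt(r))
N = -75672 (N = 56 + 8*(101 - 9567) = 56 + 8*(-9466) = 56 - 75728 = -75672)
b(y) = -11/2 (b(y) = -1/2*11 = -11/2)
x = -75672
R(b(u(6))) + (x - 1*(-4695)) = -168 + (-75672 - 1*(-4695)) = -168 + (-75672 + 4695) = -168 - 70977 = -71145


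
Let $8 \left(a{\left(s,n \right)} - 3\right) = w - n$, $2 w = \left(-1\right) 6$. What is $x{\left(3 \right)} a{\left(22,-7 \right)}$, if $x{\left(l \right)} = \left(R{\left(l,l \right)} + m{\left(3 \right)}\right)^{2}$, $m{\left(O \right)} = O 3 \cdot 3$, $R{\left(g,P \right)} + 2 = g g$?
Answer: $4046$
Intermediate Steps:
$R{\left(g,P \right)} = -2 + g^{2}$ ($R{\left(g,P \right)} = -2 + g g = -2 + g^{2}$)
$w = -3$ ($w = \frac{\left(-1\right) 6}{2} = \frac{1}{2} \left(-6\right) = -3$)
$m{\left(O \right)} = 9 O$ ($m{\left(O \right)} = 3 O 3 = 9 O$)
$x{\left(l \right)} = \left(25 + l^{2}\right)^{2}$ ($x{\left(l \right)} = \left(\left(-2 + l^{2}\right) + 9 \cdot 3\right)^{2} = \left(\left(-2 + l^{2}\right) + 27\right)^{2} = \left(25 + l^{2}\right)^{2}$)
$a{\left(s,n \right)} = \frac{21}{8} - \frac{n}{8}$ ($a{\left(s,n \right)} = 3 + \frac{-3 - n}{8} = 3 - \left(\frac{3}{8} + \frac{n}{8}\right) = \frac{21}{8} - \frac{n}{8}$)
$x{\left(3 \right)} a{\left(22,-7 \right)} = \left(25 + 3^{2}\right)^{2} \left(\frac{21}{8} - - \frac{7}{8}\right) = \left(25 + 9\right)^{2} \left(\frac{21}{8} + \frac{7}{8}\right) = 34^{2} \cdot \frac{7}{2} = 1156 \cdot \frac{7}{2} = 4046$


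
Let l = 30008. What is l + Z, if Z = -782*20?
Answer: 14368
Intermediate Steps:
Z = -15640
l + Z = 30008 - 15640 = 14368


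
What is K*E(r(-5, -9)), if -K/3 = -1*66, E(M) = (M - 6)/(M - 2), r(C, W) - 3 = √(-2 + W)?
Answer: 198*(√11 + 3*I)/(√11 - I) ≈ 132.0 + 218.9*I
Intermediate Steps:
r(C, W) = 3 + √(-2 + W)
E(M) = (-6 + M)/(-2 + M)
K = 198 (K = -(-3)*66 = -3*(-66) = 198)
K*E(r(-5, -9)) = 198*((-6 + (3 + √(-2 - 9)))/(-2 + (3 + √(-2 - 9)))) = 198*((-6 + (3 + √(-11)))/(-2 + (3 + √(-11)))) = 198*((-6 + (3 + I*√11))/(-2 + (3 + I*√11))) = 198*((-3 + I*√11)/(1 + I*√11)) = 198*(-3 + I*√11)/(1 + I*√11)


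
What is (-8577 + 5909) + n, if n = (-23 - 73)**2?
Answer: 6548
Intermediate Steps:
n = 9216 (n = (-96)**2 = 9216)
(-8577 + 5909) + n = (-8577 + 5909) + 9216 = -2668 + 9216 = 6548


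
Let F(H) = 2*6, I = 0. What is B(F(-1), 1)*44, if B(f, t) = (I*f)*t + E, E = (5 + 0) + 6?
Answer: 484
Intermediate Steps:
F(H) = 12
E = 11 (E = 5 + 6 = 11)
B(f, t) = 11 (B(f, t) = (0*f)*t + 11 = 0*t + 11 = 0 + 11 = 11)
B(F(-1), 1)*44 = 11*44 = 484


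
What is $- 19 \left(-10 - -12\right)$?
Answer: $-38$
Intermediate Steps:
$- 19 \left(-10 - -12\right) = - 19 \left(-10 + 12\right) = \left(-19\right) 2 = -38$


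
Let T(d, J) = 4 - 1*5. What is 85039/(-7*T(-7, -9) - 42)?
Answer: -85039/35 ≈ -2429.7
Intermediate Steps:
T(d, J) = -1 (T(d, J) = 4 - 5 = -1)
85039/(-7*T(-7, -9) - 42) = 85039/(-7*(-1) - 42) = 85039/(7 - 42) = 85039/(-35) = 85039*(-1/35) = -85039/35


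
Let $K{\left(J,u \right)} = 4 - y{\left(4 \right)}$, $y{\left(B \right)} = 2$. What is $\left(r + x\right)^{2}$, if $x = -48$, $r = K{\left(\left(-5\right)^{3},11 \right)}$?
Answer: $2116$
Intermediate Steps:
$K{\left(J,u \right)} = 2$ ($K{\left(J,u \right)} = 4 - 2 = 2$)
$r = 2$
$\left(r + x\right)^{2} = \left(2 - 48\right)^{2} = \left(-46\right)^{2} = 2116$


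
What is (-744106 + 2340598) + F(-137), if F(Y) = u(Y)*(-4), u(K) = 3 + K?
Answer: 1597028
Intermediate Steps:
F(Y) = -12 - 4*Y (F(Y) = (3 + Y)*(-4) = -12 - 4*Y)
(-744106 + 2340598) + F(-137) = (-744106 + 2340598) + (-12 - 4*(-137)) = 1596492 + (-12 + 548) = 1596492 + 536 = 1597028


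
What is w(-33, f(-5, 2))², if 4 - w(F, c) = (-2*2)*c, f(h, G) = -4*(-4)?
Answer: 4624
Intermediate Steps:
f(h, G) = 16
w(F, c) = 4 + 4*c (w(F, c) = 4 - (-2*2)*c = 4 - (-4)*c = 4 + 4*c)
w(-33, f(-5, 2))² = (4 + 4*16)² = (4 + 64)² = 68² = 4624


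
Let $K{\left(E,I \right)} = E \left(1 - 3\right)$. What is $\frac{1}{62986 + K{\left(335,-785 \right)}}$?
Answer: $\frac{1}{62316} \approx 1.6047 \cdot 10^{-5}$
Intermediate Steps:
$K{\left(E,I \right)} = - 2 E$ ($K{\left(E,I \right)} = E \left(-2\right) = - 2 E$)
$\frac{1}{62986 + K{\left(335,-785 \right)}} = \frac{1}{62986 - 670} = \frac{1}{62316}$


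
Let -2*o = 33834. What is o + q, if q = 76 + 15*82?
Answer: -15611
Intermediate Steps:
o = -16917 (o = -½*33834 = -16917)
q = 1306 (q = 76 + 1230 = 1306)
o + q = -16917 + 1306 = -15611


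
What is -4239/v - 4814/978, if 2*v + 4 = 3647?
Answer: -12914443/1781427 ≈ -7.2495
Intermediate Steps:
v = 3643/2 (v = -2 + (1/2)*3647 = -2 + 3647/2 = 3643/2 ≈ 1821.5)
-4239/v - 4814/978 = -4239/3643/2 - 4814/978 = -4239*2/3643 - 4814*1/978 = -8478/3643 - 2407/489 = -12914443/1781427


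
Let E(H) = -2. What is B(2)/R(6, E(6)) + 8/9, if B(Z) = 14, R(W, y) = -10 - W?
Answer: 1/72 ≈ 0.013889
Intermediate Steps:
B(2)/R(6, E(6)) + 8/9 = 14/(-10 - 1*6) + 8/9 = 14/(-10 - 6) + 8*(⅑) = 14/(-16) + 8/9 = 14*(-1/16) + 8/9 = -7/8 + 8/9 = 1/72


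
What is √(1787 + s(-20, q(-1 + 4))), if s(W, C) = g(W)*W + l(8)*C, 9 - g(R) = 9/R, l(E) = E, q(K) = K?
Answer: √1622 ≈ 40.274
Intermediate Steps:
g(R) = 9 - 9/R
s(W, C) = 8*C + W*(9 - 9/W) (s(W, C) = (9 - 9/W)*W + 8*C = W*(9 - 9/W) + 8*C = 8*C + W*(9 - 9/W))
√(1787 + s(-20, q(-1 + 4))) = √(1787 + (-9 + 8*(-1 + 4) + 9*(-20))) = √(1787 + (-9 + 8*3 - 180)) = √(1787 + (-9 + 24 - 180)) = √(1787 - 165) = √1622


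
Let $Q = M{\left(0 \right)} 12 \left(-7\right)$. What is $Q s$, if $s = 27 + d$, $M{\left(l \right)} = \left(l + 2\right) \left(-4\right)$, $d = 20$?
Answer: $31584$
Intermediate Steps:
$M{\left(l \right)} = -8 - 4 l$ ($M{\left(l \right)} = \left(2 + l\right) \left(-4\right) = -8 - 4 l$)
$s = 47$ ($s = 27 + 20 = 47$)
$Q = 672$ ($Q = \left(-8 - 0\right) 12 \left(-7\right) = \left(-8 + 0\right) 12 \left(-7\right) = \left(-8\right) 12 \left(-7\right) = \left(-96\right) \left(-7\right) = 672$)
$Q s = 672 \cdot 47 = 31584$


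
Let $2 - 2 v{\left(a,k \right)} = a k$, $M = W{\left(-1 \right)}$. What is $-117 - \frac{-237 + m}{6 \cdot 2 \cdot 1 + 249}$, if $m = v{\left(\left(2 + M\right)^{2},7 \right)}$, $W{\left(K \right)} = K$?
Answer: $- \frac{60595}{522} \approx -116.08$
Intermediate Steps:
$M = -1$
$v{\left(a,k \right)} = 1 - \frac{a k}{2}$
$m = - \frac{5}{2}$ ($m = 1 - \frac{1}{2} \left(2 - 1\right)^{2} \cdot 7 = 1 - \frac{1}{2} \cdot 1^{2} \cdot 7 = 1 - \frac{1}{2} \cdot 7 = 1 - \frac{7}{2} = - \frac{5}{2} \approx -2.5$)
$-117 - \frac{-237 + m}{6 \cdot 2 \cdot 1 + 249} = -117 - \frac{-237 - \frac{5}{2}}{6 \cdot 2 \cdot 1 + 249} = -117 - - \frac{479}{2 \left(12 \cdot 1 + 249\right)} = -117 - - \frac{479}{2 \left(12 + 249\right)} = -117 - - \frac{479}{2 \cdot 261} = -117 - \left(- \frac{479}{2}\right) \frac{1}{261} = -117 - - \frac{479}{522} = -117 + \frac{479}{522} = - \frac{60595}{522}$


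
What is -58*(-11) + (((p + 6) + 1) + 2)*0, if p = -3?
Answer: 638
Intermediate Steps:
-58*(-11) + (((p + 6) + 1) + 2)*0 = -58*(-11) + (((-3 + 6) + 1) + 2)*0 = 638 + ((3 + 1) + 2)*0 = 638 + (4 + 2)*0 = 638 + 6*0 = 638 + 0 = 638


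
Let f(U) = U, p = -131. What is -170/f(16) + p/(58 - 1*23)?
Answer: -4023/280 ≈ -14.368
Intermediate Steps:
-170/f(16) + p/(58 - 1*23) = -170/16 - 131/(58 - 1*23) = -170*1/16 - 131/(58 - 23) = -85/8 - 131/35 = -4023/280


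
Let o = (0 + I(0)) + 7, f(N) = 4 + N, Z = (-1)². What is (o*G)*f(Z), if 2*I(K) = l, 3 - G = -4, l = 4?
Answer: 315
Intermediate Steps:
Z = 1
G = 7 (G = 3 - 1*(-4) = 3 + 4 = 7)
I(K) = 2 (I(K) = (½)*4 = 2)
o = 9 (o = (0 + 2) + 7 = 2 + 7 = 9)
(o*G)*f(Z) = (9*7)*(4 + 1) = 63*5 = 315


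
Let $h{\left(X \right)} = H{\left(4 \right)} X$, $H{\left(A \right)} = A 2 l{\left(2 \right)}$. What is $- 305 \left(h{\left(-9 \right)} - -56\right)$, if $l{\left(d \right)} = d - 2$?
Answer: $-17080$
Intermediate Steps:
$l{\left(d \right)} = -2 + d$
$H{\left(A \right)} = 0$ ($H{\left(A \right)} = A 2 \left(-2 + 2\right) = 2 A 0 = 0$)
$h{\left(X \right)} = 0$ ($h{\left(X \right)} = 0 X = 0$)
$- 305 \left(h{\left(-9 \right)} - -56\right) = - 305 \left(0 - -56\right) = - 305 \left(0 + 56\right) = \left(-305\right) 56 = -17080$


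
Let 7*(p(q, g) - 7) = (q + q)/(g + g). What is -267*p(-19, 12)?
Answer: -50641/28 ≈ -1808.6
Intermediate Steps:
p(q, g) = 7 + q/(7*g) (p(q, g) = 7 + ((q + q)/(g + g))/7 = 7 + ((2*q)/((2*g)))/7 = 7 + ((2*q)*(1/(2*g)))/7 = 7 + (q/g)/7 = 7 + q/(7*g))
-267*p(-19, 12) = -267*(7 + (⅐)*(-19)/12) = -267*(7 + (⅐)*(-19)*(1/12)) = -267*(7 - 19/84) = -267*569/84 = -50641/28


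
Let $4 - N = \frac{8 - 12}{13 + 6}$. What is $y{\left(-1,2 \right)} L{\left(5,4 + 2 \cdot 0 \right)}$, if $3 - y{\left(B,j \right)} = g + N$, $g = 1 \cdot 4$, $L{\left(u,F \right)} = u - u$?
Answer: $0$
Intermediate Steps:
$L{\left(u,F \right)} = 0$
$g = 4$
$N = \frac{80}{19}$ ($N = 4 - \frac{8 - 12}{13 + 6} = 4 - - \frac{4}{19} = 4 + \frac{4}{19} = \frac{80}{19} \approx 4.2105$)
$y{\left(B,j \right)} = - \frac{99}{19}$ ($y{\left(B,j \right)} = 3 - \left(4 + \frac{80}{19}\right) = 3 - \frac{156}{19} = - \frac{99}{19}$)
$y{\left(-1,2 \right)} L{\left(5,4 + 2 \cdot 0 \right)} = \left(- \frac{99}{19}\right) 0 = 0$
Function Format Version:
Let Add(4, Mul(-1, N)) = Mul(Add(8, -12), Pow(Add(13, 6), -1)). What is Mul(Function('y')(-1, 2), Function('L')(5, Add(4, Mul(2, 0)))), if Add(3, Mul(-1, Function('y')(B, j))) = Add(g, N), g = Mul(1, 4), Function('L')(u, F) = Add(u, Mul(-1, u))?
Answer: 0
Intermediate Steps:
Function('L')(u, F) = 0
g = 4
N = Rational(80, 19) (N = Add(4, Mul(-1, Mul(Add(8, -12), Pow(Add(13, 6), -1)))) = Add(4, Mul(-1, Mul(-4, Pow(19, -1)))) = Add(4, Mul(-1, Mul(-4, Rational(1, 19)))) = Add(4, Mul(-1, Rational(-4, 19))) = Add(4, Rational(4, 19)) = Rational(80, 19) ≈ 4.2105)
Function('y')(B, j) = Rational(-99, 19) (Function('y')(B, j) = Add(3, Mul(-1, Add(4, Rational(80, 19)))) = Add(3, Mul(-1, Rational(156, 19))) = Add(3, Rational(-156, 19)) = Rational(-99, 19))
Mul(Function('y')(-1, 2), Function('L')(5, Add(4, Mul(2, 0)))) = Mul(Rational(-99, 19), 0) = 0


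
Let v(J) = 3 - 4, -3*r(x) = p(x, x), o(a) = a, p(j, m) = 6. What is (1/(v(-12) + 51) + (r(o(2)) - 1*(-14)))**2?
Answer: 361201/2500 ≈ 144.48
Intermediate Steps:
r(x) = -2 (r(x) = -1/3*6 = -2)
v(J) = -1
(1/(v(-12) + 51) + (r(o(2)) - 1*(-14)))**2 = (1/(-1 + 51) + (-2 - 1*(-14)))**2 = (1/50 + (-2 + 14))**2 = (1/50 + 12)**2 = (601/50)**2 = 361201/2500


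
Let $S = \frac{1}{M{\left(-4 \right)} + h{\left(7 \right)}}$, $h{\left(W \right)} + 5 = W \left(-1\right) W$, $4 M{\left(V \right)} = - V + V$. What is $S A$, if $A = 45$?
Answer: $- \frac{5}{6} \approx -0.83333$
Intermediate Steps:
$M{\left(V \right)} = 0$ ($M{\left(V \right)} = \frac{- V + V}{4} = \frac{1}{4} \cdot 0 = 0$)
$h{\left(W \right)} = -5 - W^{2}$ ($h{\left(W \right)} = -5 + W \left(-1\right) W = -5 + - W W = -5 - W^{2}$)
$S = - \frac{1}{54}$ ($S = \frac{1}{0 - 54} = \frac{1}{-54} = - \frac{1}{54} \approx -0.018519$)
$S A = \left(- \frac{1}{54}\right) 45 = - \frac{5}{6}$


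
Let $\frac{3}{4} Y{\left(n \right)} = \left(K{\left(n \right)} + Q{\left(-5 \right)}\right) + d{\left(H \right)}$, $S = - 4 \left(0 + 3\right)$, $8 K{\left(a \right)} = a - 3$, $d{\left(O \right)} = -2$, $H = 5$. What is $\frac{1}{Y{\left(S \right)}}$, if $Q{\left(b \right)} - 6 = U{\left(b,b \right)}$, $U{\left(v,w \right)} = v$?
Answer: $- \frac{6}{23} \approx -0.26087$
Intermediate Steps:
$K{\left(a \right)} = - \frac{3}{8} + \frac{a}{8}$ ($K{\left(a \right)} = \frac{a - 3}{8} = \frac{-3 + a}{8} = - \frac{3}{8} + \frac{a}{8}$)
$Q{\left(b \right)} = 6 + b$
$S = -12$ ($S = \left(-4\right) 3 = -12$)
$Y{\left(n \right)} = - \frac{11}{6} + \frac{n}{6}$ ($Y{\left(n \right)} = \frac{4 \left(\left(\left(- \frac{3}{8} + \frac{n}{8}\right) + \left(6 - 5\right)\right) - 2\right)}{3} = \frac{4 \left(\left(\left(- \frac{3}{8} + \frac{n}{8}\right) + 1\right) - 2\right)}{3} = \frac{4 \left(\left(\frac{5}{8} + \frac{n}{8}\right) - 2\right)}{3} = \frac{4 \left(- \frac{11}{8} + \frac{n}{8}\right)}{3} = - \frac{11}{6} + \frac{n}{6}$)
$\frac{1}{Y{\left(S \right)}} = \frac{1}{- \frac{11}{6} + \frac{1}{6} \left(-12\right)} = \frac{1}{- \frac{11}{6} - 2} = \frac{1}{- \frac{23}{6}} = - \frac{6}{23}$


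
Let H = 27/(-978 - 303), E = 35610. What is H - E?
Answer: -15205479/427 ≈ -35610.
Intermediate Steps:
H = -9/427 (H = 27/(-1281) = -1/1281*27 = -9/427 ≈ -0.021077)
H - E = -9/427 - 1*35610 = -9/427 - 35610 = -15205479/427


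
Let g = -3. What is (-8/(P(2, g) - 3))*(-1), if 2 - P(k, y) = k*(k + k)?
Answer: -8/9 ≈ -0.88889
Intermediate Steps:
P(k, y) = 2 - 2*k² (P(k, y) = 2 - k*(k + k) = 2 - k*2*k = 2 - 2*k²)
(-8/(P(2, g) - 3))*(-1) = (-8/((2 - 2*2²) - 3))*(-1) = (-8/((2 - 2*4) - 3))*(-1) = (-8/((2 - 8) - 3))*(-1) = (-8/(-6 - 3))*(-1) = (-8/(-9))*(-1) = -⅑*(-8)*(-1) = (8/9)*(-1) = -8/9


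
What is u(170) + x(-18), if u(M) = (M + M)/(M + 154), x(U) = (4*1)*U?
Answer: -5747/81 ≈ -70.951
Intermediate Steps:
x(U) = 4*U
u(M) = 2*M/(154 + M) (u(M) = (2*M)/(154 + M) = 2*M/(154 + M))
u(170) + x(-18) = 2*170/(154 + 170) + 4*(-18) = 2*170/324 - 72 = 2*170*(1/324) - 72 = 85/81 - 72 = -5747/81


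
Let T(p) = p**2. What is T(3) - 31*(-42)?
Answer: 1311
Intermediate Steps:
T(3) - 31*(-42) = 3**2 - 31*(-42) = 9 + 1302 = 1311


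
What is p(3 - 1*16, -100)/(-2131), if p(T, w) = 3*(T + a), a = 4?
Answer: 27/2131 ≈ 0.012670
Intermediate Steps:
p(T, w) = 12 + 3*T (p(T, w) = 3*(T + 4) = 3*(4 + T) = 12 + 3*T)
p(3 - 1*16, -100)/(-2131) = (12 + 3*(3 - 1*16))/(-2131) = (12 + 3*(3 - 16))*(-1/2131) = (12 + 3*(-13))*(-1/2131) = (12 - 39)*(-1/2131) = -27*(-1/2131) = 27/2131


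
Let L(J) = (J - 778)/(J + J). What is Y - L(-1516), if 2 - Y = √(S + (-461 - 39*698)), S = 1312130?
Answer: 1885/1516 - √1284447 ≈ -1132.1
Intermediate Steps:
L(J) = (-778 + J)/(2*J) (L(J) = (-778 + J)/((2*J)) = (-778 + J)*(1/(2*J)) = (-778 + J)/(2*J))
Y = 2 - √1284447 (Y = 2 - √(1312130 + (-461 - 39*698)) = 2 - √(1312130 + (-461 - 27222)) = 2 - √(1312130 - 27683) = 2 - √1284447 ≈ -1131.3)
Y - L(-1516) = (2 - √1284447) - (-778 - 1516)/(2*(-1516)) = (2 - √1284447) - (-1)*(-2294)/(2*1516) = (2 - √1284447) - 1*1147/1516 = (2 - √1284447) - 1147/1516 = 1885/1516 - √1284447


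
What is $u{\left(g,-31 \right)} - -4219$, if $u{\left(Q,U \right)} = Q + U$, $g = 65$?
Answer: $4253$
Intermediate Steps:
$u{\left(g,-31 \right)} - -4219 = \left(65 - 31\right) - -4219 = 34 + 4219 = 4253$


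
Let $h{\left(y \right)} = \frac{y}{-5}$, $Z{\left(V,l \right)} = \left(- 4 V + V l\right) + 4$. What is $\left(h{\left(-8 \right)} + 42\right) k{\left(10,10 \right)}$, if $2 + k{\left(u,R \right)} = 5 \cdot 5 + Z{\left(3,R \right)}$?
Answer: $1962$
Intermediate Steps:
$Z{\left(V,l \right)} = 4 - 4 V + V l$
$h{\left(y \right)} = - \frac{y}{5}$ ($h{\left(y \right)} = y \left(- \frac{1}{5}\right) = - \frac{y}{5}$)
$k{\left(u,R \right)} = 15 + 3 R$ ($k{\left(u,R \right)} = -2 + \left(5 \cdot 5 + \left(4 - 12 + 3 R\right)\right) = -2 + \left(25 + \left(4 - 12 + 3 R\right)\right) = -2 + \left(25 + \left(-8 + 3 R\right)\right) = -2 + \left(17 + 3 R\right) = 15 + 3 R$)
$\left(h{\left(-8 \right)} + 42\right) k{\left(10,10 \right)} = \left(\left(- \frac{1}{5}\right) \left(-8\right) + 42\right) \left(15 + 3 \cdot 10\right) = \left(\frac{8}{5} + 42\right) \left(15 + 30\right) = \frac{218}{5} \cdot 45 = 1962$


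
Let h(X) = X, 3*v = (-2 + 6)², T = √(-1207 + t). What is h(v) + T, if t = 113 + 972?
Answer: 16/3 + I*√122 ≈ 5.3333 + 11.045*I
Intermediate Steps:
t = 1085
T = I*√122 (T = √(-1207 + 1085) = √(-122) = I*√122 ≈ 11.045*I)
v = 16/3 (v = (-2 + 6)²/3 = (⅓)*4² = (⅓)*16 = 16/3 ≈ 5.3333)
h(v) + T = 16/3 + I*√122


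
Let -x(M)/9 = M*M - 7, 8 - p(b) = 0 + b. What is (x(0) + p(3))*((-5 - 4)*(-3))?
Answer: 1836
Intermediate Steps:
p(b) = 8 - b (p(b) = 8 - (0 + b) = 8 - b)
x(M) = 63 - 9*M² (x(M) = -9*(M*M - 7) = -9*(M² - 7) = -9*(-7 + M²) = 63 - 9*M²)
(x(0) + p(3))*((-5 - 4)*(-3)) = ((63 - 9*0²) + (8 - 1*3))*((-5 - 4)*(-3)) = ((63 - 9*0) + (8 - 3))*(-9*(-3)) = ((63 + 0) + 5)*27 = (63 + 5)*27 = 68*27 = 1836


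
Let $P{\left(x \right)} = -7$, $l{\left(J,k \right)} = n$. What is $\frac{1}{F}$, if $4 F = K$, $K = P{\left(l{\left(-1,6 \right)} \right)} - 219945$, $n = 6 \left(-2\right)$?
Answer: $- \frac{1}{54988} \approx -1.8186 \cdot 10^{-5}$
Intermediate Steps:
$n = -12$
$l{\left(J,k \right)} = -12$
$K = -219952$ ($K = -7 - 219945 = -219952$)
$F = -54988$ ($F = \frac{1}{4} \left(-219952\right) = -54988$)
$\frac{1}{F} = \frac{1}{-54988} = - \frac{1}{54988}$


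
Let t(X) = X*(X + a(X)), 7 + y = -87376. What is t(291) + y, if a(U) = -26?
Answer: -10268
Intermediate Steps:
y = -87383 (y = -7 - 87376 = -87383)
t(X) = X*(-26 + X) (t(X) = X*(X - 26) = X*(-26 + X))
t(291) + y = 291*(-26 + 291) - 87383 = 291*265 - 87383 = 77115 - 87383 = -10268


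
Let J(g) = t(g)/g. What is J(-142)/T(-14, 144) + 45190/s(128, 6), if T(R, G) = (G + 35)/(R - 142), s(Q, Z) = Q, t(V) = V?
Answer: 4034521/11456 ≈ 352.18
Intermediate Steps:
J(g) = 1 (J(g) = g/g = 1)
T(R, G) = (35 + G)/(-142 + R)
J(-142)/T(-14, 144) + 45190/s(128, 6) = 1/((35 + 144)/(-142 - 14)) + 45190/128 = 1/(179/(-156)) + 45190*(1/128) = 1/(-1/156*179) + 22595/64 = 1/(-179/156) + 22595/64 = 1*(-156/179) + 22595/64 = -156/179 + 22595/64 = 4034521/11456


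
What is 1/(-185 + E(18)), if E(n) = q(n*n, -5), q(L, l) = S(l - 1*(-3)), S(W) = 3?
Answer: -1/182 ≈ -0.0054945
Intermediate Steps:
q(L, l) = 3
E(n) = 3
1/(-185 + E(18)) = 1/(-185 + 3) = 1/(-182) = -1/182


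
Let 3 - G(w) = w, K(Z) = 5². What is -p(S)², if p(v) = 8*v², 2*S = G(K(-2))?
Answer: -937024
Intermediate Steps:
K(Z) = 25
G(w) = 3 - w
S = -11 (S = (3 - 1*25)/2 = (3 - 25)/2 = (½)*(-22) = -11)
-p(S)² = -(8*(-11)²)² = -(8*121)² = -1*968² = -1*937024 = -937024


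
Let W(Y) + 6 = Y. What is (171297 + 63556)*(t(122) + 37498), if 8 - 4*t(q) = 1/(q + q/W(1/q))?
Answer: 2617366057422457/297192 ≈ 8.8070e+9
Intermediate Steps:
W(Y) = -6 + Y
t(q) = 2 - 1/(4*(q + q/(-6 + 1/q)))
(171297 + 63556)*(t(122) + 37498) = (171297 + 63556)*((¼)*(1 + 2*122*(-7 + 20*122))/(122*(-1 + 5*122)) + 37498) = 234853*((¼)*(1/122)*(1 + 2*122*(-7 + 2440))/(-1 + 610) + 37498) = 234853*((¼)*(1/122)*(1 + 2*122*2433)/609 + 37498) = 234853*((¼)*(1/122)*(1/609)*(1 + 593652) + 37498) = 234853*((¼)*(1/122)*(1/609)*593653 + 37498) = 234853*(593653/297192 + 37498) = 234853*(11144699269/297192) = 2617366057422457/297192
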